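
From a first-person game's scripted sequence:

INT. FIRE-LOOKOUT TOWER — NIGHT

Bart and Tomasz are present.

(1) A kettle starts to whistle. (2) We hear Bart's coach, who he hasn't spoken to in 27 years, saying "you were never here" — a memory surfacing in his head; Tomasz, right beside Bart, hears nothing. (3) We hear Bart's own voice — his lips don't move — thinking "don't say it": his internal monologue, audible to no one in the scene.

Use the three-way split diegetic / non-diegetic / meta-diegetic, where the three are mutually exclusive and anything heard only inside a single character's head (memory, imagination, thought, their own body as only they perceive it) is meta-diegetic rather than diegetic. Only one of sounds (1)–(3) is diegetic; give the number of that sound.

Sound (1): the sound comes from a kettle physically present in the location, so diegetic.
Sound (2): the voice is a memory playing only inside Bart's mind; Tomasz can't hear it, so meta-diegetic.
(3) is meta-diegetic: internal monologue — inside Bart's mind, not spoken into the scene.
Only (1) is diegetic.

1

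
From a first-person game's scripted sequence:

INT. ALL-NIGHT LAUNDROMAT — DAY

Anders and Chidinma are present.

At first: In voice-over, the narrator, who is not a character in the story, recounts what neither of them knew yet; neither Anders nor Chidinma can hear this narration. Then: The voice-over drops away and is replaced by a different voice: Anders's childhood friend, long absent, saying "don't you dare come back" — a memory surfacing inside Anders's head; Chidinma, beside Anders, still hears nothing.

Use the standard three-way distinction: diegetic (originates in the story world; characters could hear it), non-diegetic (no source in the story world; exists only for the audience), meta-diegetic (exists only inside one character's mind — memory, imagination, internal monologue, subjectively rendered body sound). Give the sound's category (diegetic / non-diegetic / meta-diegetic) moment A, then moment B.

Moment A: the external narrator addresses only the audience — outside the story world → non-diegetic.
Moment B: the replacement voice is a memory inside Anders's mind specifically → meta-diegetic.

non-diegetic, meta-diegetic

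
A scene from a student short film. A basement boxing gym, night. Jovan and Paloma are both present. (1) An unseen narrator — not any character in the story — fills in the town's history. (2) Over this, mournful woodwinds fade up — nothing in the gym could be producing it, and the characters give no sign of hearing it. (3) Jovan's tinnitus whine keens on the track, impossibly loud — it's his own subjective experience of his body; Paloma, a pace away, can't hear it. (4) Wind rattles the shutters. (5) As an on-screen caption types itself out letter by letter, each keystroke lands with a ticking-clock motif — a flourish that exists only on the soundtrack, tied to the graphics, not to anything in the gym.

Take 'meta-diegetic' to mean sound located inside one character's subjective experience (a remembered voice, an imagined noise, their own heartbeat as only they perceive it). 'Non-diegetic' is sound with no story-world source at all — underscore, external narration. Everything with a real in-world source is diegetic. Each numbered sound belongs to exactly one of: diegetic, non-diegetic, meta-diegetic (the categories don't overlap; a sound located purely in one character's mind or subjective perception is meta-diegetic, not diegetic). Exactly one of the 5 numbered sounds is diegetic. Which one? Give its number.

4

Sound (1): commentary laid over the scene from outside the fiction, so non-diegetic.
(2) is non-diegetic: nothing in the gym produces it and the characters don't hear it — pure soundtrack.
Sound (3): a subjective body sound — Jovan's private perception, inaudible to Paloma, so meta-diegetic.
Sound (4): ambient/room sound belonging to the story's physical space, so diegetic.
(5) is non-diegetic: the caption isn't part of the story world, so neither is the sound tied to it.
Only (4) is diegetic.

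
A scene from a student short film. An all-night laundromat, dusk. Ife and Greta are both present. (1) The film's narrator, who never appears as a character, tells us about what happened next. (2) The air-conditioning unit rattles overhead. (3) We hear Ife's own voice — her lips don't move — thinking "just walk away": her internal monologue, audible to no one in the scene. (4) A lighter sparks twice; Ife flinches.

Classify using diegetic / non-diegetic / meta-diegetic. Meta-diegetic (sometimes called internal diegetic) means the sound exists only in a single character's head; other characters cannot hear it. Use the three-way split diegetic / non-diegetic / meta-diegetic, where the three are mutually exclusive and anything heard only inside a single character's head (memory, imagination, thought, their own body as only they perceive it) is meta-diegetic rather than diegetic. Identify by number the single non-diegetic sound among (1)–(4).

1

(1) is non-diegetic: external voice-over — not a character, not heard by anyone in the scene.
(2) the air-conditioning unit is part of the location's real environment → diegetic.
(3) it's Ife's unspoken thought, heard only by the audience via her subjectivity → meta-diegetic.
Sound (4): a lighter is a real object/event in the scene's world, so diegetic.
Only (1) is non-diegetic.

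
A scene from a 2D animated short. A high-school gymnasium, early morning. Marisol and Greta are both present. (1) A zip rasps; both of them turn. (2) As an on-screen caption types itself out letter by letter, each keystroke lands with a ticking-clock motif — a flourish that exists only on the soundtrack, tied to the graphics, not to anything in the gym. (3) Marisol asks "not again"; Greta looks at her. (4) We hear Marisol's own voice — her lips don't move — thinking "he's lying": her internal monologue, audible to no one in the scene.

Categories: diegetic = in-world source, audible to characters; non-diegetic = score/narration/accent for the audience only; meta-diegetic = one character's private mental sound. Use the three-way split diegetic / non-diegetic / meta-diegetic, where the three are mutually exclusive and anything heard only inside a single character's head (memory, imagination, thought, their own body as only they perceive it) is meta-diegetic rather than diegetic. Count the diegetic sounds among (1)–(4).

Sound (1): an in-world source (a zip); characters could hear it, so diegetic.
(2) is non-diegetic: the caption isn't part of the story world, so neither is the sound tied to it.
(3) is diegetic: Marisol is a character speaking aloud in the scene.
Sound (4): internal monologue — inside Marisol's mind, not spoken into the scene, so meta-diegetic.
So 2 of the 4 are diegetic: (1), (3).

2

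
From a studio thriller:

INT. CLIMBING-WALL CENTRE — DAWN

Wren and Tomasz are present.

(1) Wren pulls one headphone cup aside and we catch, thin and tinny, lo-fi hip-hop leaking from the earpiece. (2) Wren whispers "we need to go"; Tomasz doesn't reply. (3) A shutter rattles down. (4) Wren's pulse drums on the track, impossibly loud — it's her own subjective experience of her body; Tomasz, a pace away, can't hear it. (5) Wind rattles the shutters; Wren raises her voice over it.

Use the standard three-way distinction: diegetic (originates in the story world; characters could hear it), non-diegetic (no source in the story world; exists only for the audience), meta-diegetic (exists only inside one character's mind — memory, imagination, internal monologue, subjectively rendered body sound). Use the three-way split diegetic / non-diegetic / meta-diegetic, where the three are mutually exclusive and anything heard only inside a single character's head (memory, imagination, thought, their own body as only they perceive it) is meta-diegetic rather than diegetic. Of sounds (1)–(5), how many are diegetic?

(1) the headphones are an on-screen source → diegetic.
(2) is diegetic: on-screen dialogue — Wren speaks and Tomasz is there to hear.
(3) is diegetic: a shutter is a real object/event in the scene's world.
Sound (4): a subjective body sound — Wren's private perception, inaudible to Tomasz, so meta-diegetic.
(5) is diegetic: it's the actual ambient sound of the location.
Diegetic: (1), (2), (3), (5) — that's 4.

4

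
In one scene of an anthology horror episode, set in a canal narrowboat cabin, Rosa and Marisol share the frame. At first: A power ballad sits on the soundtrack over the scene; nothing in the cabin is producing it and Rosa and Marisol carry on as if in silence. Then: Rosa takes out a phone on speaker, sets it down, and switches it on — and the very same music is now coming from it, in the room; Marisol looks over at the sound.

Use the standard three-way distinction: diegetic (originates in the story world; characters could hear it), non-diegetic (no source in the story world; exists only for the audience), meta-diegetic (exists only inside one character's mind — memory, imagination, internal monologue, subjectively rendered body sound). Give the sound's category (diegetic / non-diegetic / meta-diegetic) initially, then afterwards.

non-diegetic, diegetic

Initially: no in-world source exists and no character can hear it — underscore → non-diegetic.
Afterwards: a phone on speaker is now a real source in the story world and the characters hear it → diegetic.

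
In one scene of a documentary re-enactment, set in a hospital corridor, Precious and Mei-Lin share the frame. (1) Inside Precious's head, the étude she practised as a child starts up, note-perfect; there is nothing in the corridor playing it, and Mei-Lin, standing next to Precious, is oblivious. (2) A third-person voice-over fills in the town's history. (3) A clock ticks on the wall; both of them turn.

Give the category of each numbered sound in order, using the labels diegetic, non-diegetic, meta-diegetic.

meta-diegetic, non-diegetic, diegetic

(1) is meta-diegetic: remembered music, private to Precious — Mei-Lin is oblivious because it isn't in the room.
(2) is non-diegetic: external voice-over — not a character, not heard by anyone in the scene.
Sound (3): the sound comes from a clock physically present in the location, so diegetic.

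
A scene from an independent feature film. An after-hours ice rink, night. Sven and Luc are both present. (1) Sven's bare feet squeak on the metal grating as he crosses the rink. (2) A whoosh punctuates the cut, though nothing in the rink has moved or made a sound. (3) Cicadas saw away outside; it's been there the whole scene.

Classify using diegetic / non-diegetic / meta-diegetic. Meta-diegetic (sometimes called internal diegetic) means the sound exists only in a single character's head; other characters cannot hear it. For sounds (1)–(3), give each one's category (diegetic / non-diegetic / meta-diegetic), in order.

Sound (1): it's the physical sound of Sven moving in the space, so diegetic.
Sound (2): it's a sound-design accent with no in-world source; no one in the scene can hear it, so non-diegetic.
(3) is diegetic: it's the actual ambient sound of the location.

diegetic, non-diegetic, diegetic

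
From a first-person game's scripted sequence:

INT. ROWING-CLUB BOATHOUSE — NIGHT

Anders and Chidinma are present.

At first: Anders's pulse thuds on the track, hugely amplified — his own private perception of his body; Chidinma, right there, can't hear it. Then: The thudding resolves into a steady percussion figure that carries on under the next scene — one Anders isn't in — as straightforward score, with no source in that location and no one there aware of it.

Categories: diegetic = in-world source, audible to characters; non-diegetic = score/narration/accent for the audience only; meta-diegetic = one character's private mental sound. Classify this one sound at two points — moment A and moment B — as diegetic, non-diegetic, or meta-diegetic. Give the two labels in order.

meta-diegetic, non-diegetic

Moment A: it's Anders's subjective body sound, inaudible to Chidinma → meta-diegetic.
Moment B: detached from Anders and playing as sourceless score over a scene he isn't in — for the audience only → non-diegetic.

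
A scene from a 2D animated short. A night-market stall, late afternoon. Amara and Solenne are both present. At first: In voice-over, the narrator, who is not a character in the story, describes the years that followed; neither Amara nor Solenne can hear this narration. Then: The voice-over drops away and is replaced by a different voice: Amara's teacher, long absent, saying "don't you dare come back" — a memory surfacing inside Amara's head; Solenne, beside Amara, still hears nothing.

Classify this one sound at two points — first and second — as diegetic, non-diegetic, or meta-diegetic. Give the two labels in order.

First: the external narrator addresses only the audience — outside the story world → non-diegetic.
Second: the replacement voice is a memory inside Amara's mind specifically → meta-diegetic.

non-diegetic, meta-diegetic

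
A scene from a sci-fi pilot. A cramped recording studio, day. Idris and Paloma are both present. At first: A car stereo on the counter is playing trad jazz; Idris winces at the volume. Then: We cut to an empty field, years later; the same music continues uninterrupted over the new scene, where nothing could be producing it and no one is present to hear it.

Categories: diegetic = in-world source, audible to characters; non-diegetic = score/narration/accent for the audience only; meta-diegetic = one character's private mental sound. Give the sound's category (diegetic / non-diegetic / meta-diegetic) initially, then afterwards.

Initially: a car stereo is a real in-scene source and Idris reacts to it → diegetic.
Afterwards: there is no longer any in-world source and no one can hear it — it has become underscore → non-diegetic.

diegetic, non-diegetic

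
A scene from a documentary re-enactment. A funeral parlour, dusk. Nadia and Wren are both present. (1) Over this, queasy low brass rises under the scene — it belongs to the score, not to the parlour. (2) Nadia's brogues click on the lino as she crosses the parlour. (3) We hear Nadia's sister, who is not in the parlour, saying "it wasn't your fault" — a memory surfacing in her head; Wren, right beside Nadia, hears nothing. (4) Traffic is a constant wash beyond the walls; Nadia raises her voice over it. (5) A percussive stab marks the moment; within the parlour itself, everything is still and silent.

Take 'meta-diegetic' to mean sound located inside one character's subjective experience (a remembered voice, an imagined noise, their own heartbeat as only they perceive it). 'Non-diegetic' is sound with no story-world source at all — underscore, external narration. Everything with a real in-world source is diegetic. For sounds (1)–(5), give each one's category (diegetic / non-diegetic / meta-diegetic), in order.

(1) is non-diegetic: nothing in the parlour produces it and the characters don't hear it — pure soundtrack.
Sound (2): it's the physical sound of Nadia moving in the space, so diegetic.
(3) is meta-diegetic: the voice is a memory playing only inside Nadia's mind; Wren can't hear it.
(4) it's the actual ambient sound of the location → diegetic.
(5) is non-diegetic: it's a sound-design accent with no in-world source; no one in the scene can hear it.

non-diegetic, diegetic, meta-diegetic, diegetic, non-diegetic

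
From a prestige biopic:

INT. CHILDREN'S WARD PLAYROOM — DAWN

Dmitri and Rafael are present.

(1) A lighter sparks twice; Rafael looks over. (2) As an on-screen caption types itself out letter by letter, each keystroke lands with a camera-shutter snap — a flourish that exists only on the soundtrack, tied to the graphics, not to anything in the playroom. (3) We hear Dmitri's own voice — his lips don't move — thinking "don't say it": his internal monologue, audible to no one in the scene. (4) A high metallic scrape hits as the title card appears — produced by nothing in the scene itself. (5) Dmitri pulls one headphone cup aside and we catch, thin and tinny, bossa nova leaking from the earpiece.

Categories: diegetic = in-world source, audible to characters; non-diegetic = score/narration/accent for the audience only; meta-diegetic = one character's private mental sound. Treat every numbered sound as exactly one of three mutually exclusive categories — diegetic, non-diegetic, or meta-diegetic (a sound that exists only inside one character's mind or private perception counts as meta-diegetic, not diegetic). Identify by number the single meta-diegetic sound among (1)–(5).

3

Sound (1): a lighter is a real object/event in the scene's world, so diegetic.
(2) is non-diegetic: it accompanies on-screen graphics, not anything inside the story world.
(3) is meta-diegetic: Dmitri's thought-voice: a private mental sound no other character can hear.
(4) is non-diegetic: it's a sound-design accent with no in-world source; no one in the scene can hear it.
(5) is diegetic: it's leaking from a physical pair of headphones in the scene.
Only (3) is meta-diegetic.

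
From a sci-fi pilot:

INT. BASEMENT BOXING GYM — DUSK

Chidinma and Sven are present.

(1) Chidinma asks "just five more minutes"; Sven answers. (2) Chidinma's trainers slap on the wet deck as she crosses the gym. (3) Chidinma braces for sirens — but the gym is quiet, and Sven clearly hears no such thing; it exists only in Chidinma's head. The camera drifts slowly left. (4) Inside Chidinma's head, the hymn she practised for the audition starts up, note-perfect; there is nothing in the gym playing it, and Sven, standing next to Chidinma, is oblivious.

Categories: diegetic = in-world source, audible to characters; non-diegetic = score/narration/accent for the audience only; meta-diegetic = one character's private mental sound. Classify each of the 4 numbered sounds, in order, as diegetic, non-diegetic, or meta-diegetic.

(1) on-screen dialogue — Chidinma speaks and Sven is there to hear → diegetic.
(2) Chidinma's footsteps are produced in the story world → diegetic.
Sound (3): the sound is imagined by Chidinma; nothing in the story world is producing it and Sven can't hear it, so meta-diegetic.
Sound (4): it lives in Chidinma's subjectivity, not in the gym, so meta-diegetic.

diegetic, diegetic, meta-diegetic, meta-diegetic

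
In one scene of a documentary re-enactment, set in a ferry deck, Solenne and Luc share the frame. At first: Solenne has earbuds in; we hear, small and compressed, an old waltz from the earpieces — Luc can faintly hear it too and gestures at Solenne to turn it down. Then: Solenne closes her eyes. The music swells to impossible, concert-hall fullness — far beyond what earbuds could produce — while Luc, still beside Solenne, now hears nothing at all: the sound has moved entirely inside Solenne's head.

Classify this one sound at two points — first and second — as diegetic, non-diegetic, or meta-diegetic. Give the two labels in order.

First: the earbuds are a physical source both characters can hear → diegetic.
Second: the music now exists only as Solenne's subjective experience; Luc can no longer hear it → meta-diegetic.

diegetic, meta-diegetic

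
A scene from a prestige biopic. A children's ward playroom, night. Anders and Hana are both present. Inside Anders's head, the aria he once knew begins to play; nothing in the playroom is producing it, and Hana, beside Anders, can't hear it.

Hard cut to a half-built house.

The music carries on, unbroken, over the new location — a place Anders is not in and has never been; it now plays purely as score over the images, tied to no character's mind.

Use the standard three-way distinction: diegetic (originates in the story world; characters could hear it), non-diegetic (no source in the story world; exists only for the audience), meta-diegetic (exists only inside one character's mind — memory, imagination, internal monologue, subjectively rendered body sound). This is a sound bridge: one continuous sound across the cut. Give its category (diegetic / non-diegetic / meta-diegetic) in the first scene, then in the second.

Scene one: the music exists only inside Anders's mind; Hana can't hear it → meta-diegetic.
Scene two: it's detached from Anders entirely and plays over unrelated images with no in-world source — conventional underscore → non-diegetic.

meta-diegetic, non-diegetic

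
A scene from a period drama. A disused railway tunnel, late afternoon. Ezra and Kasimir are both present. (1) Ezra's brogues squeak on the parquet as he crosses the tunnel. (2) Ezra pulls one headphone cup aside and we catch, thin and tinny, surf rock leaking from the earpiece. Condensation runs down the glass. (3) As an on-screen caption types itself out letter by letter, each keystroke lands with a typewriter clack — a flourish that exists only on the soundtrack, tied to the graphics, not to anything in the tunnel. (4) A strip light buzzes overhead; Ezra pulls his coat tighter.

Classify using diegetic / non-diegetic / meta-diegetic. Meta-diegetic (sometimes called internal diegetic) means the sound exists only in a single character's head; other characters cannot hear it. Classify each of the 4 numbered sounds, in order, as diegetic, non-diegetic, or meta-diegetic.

Sound (1): Ezra's footsteps are produced in the story world, so diegetic.
(2) the earpiece is a real device on Ezra's head — source music → diegetic.
Sound (3): the caption isn't part of the story world, so neither is the sound tied to it, so non-diegetic.
Sound (4): it's the actual ambient sound of the location, so diegetic.

diegetic, diegetic, non-diegetic, diegetic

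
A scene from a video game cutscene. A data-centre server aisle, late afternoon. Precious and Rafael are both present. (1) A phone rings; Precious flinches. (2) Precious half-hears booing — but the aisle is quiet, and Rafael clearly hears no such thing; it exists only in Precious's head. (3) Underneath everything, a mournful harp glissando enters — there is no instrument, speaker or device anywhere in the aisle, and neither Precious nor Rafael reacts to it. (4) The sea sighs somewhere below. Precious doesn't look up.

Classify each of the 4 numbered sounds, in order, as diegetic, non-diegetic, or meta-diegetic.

Sound (1): the sound comes from a phone physically present in the location, so diegetic.
(2) is meta-diegetic: the sound is imagined by Precious; nothing in the story world is producing it and Rafael can't hear it.
(3) score with no on-screen or off-screen source; it exists for the audience alone → non-diegetic.
(4) is diegetic: it's the actual ambient sound of the location.

diegetic, meta-diegetic, non-diegetic, diegetic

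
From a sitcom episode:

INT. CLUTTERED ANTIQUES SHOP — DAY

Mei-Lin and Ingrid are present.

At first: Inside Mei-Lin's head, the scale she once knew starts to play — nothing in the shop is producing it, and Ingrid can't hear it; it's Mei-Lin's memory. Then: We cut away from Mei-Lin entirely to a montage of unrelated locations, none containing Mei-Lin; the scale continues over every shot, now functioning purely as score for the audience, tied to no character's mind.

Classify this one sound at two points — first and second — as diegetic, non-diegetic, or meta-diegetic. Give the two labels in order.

meta-diegetic, non-diegetic

First: the music lives inside Mei-Lin's mind alone; Ingrid can't hear it → meta-diegetic.
Second: once it plays over shots Mei-Lin isn't in, detached from any character's subjectivity, it's conventional underscore → non-diegetic.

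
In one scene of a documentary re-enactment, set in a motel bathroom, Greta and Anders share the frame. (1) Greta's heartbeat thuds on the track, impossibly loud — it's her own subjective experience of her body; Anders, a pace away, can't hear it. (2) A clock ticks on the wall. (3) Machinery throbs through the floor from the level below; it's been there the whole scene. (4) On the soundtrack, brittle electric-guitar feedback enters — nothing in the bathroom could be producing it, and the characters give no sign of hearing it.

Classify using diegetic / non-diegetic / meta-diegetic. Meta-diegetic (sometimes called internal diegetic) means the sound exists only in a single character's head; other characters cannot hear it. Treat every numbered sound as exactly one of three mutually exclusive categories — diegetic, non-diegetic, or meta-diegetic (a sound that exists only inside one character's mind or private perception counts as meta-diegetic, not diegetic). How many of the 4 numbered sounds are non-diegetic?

1

Sound (1): it's Greta's internal bodily sensation rendered as sound; only Greta 'hears' it, so meta-diegetic.
(2) is diegetic: an in-world source (a clock); characters could hear it.
(3) machinery is part of the location's real environment → diegetic.
(4) is non-diegetic: score with no on-screen or off-screen source; it exists for the audience alone.
Non-diegetic: (4) — that's 1.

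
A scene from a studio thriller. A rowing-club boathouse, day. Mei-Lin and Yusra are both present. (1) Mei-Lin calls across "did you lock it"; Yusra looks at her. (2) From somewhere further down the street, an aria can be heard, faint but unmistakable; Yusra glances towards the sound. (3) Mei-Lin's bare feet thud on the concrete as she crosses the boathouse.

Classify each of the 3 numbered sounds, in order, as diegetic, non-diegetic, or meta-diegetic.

(1) spoken by a character present in the story world → diegetic.
Sound (2): off-screen diegetic: the source is out of frame but still in the story's space, so diegetic.
(3) is diegetic: Mei-Lin's footsteps are produced in the story world.

diegetic, diegetic, diegetic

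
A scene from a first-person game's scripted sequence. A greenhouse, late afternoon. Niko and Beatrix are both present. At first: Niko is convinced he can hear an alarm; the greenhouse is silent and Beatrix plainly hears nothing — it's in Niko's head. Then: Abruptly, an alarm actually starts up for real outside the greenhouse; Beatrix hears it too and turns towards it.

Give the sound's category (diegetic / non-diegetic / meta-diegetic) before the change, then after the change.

Before the change: only Niko 'hears' it — imagined, in his mind → meta-diegetic.
After the change: now there's a real external source and Beatrix hears it too — in the story world → diegetic.

meta-diegetic, diegetic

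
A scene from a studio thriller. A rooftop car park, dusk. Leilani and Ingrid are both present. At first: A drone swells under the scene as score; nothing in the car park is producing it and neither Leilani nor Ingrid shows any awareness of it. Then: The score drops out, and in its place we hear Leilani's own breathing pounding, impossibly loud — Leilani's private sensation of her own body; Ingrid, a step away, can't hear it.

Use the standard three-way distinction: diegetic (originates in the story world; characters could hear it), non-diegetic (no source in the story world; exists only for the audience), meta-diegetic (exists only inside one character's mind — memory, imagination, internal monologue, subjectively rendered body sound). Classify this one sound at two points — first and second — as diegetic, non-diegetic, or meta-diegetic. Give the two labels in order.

First: underscore with no in-world source, inaudible to the characters → non-diegetic.
Second: the body sound is Leilani's subjective perception alone — Ingrid can't hear it → meta-diegetic.

non-diegetic, meta-diegetic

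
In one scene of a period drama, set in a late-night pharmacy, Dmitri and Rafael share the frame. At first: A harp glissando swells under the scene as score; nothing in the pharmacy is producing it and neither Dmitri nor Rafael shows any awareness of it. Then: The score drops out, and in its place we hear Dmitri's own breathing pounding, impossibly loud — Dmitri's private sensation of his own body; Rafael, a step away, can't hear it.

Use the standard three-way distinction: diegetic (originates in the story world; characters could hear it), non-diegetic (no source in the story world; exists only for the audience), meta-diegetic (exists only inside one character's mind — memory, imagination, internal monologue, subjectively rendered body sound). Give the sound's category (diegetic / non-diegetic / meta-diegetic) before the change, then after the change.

Before the change: underscore with no in-world source, inaudible to the characters → non-diegetic.
After the change: the body sound is Dmitri's subjective perception alone — Rafael can't hear it → meta-diegetic.

non-diegetic, meta-diegetic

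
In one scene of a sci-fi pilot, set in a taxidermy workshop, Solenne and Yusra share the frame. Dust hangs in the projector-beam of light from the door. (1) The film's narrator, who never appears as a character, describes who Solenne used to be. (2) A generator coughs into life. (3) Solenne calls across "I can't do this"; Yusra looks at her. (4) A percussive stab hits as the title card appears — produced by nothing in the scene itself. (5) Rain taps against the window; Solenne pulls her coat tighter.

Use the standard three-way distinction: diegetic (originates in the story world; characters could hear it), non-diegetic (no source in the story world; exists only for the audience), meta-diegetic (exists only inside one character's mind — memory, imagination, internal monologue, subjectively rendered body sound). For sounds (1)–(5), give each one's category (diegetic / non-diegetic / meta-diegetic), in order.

non-diegetic, diegetic, diegetic, non-diegetic, diegetic

(1) is non-diegetic: the narrator exists outside the story world, addressing only the audience.
(2) is diegetic: an in-world source (a generator); characters could hear it.
Sound (3): spoken by a character present in the story world, so diegetic.
(4) it's a sound-design accent with no in-world source; no one in the scene can hear it → non-diegetic.
Sound (5): it's the actual ambient sound of the location, so diegetic.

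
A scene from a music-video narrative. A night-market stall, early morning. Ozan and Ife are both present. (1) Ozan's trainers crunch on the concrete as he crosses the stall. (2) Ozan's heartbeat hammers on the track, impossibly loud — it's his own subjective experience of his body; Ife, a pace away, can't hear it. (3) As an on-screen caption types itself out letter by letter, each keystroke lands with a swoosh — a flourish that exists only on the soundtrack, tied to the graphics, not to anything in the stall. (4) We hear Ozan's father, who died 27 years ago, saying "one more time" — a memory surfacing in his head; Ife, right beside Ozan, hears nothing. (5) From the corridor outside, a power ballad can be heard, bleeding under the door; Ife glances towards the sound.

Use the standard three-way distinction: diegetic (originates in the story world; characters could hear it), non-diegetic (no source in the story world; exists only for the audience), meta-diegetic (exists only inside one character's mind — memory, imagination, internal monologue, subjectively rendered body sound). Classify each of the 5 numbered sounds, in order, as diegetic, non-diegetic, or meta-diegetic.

diegetic, meta-diegetic, non-diegetic, meta-diegetic, diegetic

(1) a character's body making contact with the set — an in-world sound → diegetic.
(2) point-of-audition from inside Ozan's body; not a sound in the room → meta-diegetic.
(3) sound married to a title/caption — outside the diegesis by definition → non-diegetic.
(4) it's Ozan's recollection rendered as sound; the other character can't hear it → meta-diegetic.
Sound (5): the music has an off-screen but real-world source and a character hears it, so diegetic.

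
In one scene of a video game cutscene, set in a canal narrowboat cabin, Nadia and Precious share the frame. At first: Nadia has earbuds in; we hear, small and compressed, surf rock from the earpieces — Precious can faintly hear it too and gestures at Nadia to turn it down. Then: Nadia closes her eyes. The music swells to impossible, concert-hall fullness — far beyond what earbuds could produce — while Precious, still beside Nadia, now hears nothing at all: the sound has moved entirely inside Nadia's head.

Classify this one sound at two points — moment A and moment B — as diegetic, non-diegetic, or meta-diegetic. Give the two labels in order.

diegetic, meta-diegetic

Moment A: the earbuds are a physical source both characters can hear → diegetic.
Moment B: the music now exists only as Nadia's subjective experience; Precious can no longer hear it → meta-diegetic.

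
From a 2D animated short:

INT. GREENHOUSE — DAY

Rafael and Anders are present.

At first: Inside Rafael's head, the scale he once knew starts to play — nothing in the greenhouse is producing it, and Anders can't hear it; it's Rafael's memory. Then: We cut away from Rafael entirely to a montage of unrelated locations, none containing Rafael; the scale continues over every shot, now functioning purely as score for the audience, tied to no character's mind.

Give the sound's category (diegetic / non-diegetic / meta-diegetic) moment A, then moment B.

Moment A: the music lives inside Rafael's mind alone; Anders can't hear it → meta-diegetic.
Moment B: once it plays over shots Rafael isn't in, detached from any character's subjectivity, it's conventional underscore → non-diegetic.

meta-diegetic, non-diegetic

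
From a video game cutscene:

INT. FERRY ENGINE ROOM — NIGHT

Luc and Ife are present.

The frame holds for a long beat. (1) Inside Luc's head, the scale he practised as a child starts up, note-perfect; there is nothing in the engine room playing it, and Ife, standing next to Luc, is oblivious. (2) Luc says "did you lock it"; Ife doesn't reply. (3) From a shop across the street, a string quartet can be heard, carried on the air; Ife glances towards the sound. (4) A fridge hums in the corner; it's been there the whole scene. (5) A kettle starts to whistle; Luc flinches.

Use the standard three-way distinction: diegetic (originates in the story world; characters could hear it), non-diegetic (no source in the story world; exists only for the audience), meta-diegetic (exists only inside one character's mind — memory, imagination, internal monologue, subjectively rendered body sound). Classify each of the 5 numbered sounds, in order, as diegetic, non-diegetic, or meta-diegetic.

(1) is meta-diegetic: the music is a memory playing inside Luc's mind alone; no real-world source, Ife can't hear it.
Sound (2): Luc is a character speaking aloud in the scene, so diegetic.
(3) it's coming from a shop across the street — a location within the story world — and Ife reacts → diegetic.
Sound (4): a fridge is part of the location's real environment, so diegetic.
(5) is diegetic: an in-world source (a kettle); characters could hear it.

meta-diegetic, diegetic, diegetic, diegetic, diegetic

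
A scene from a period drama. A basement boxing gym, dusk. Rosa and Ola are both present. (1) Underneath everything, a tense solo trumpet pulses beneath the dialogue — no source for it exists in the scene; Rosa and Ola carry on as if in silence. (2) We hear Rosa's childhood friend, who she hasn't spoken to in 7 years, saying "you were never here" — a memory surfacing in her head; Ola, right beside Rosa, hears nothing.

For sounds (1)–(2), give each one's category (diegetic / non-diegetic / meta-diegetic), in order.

non-diegetic, meta-diegetic

(1) is non-diegetic: it has no source in the story world and no character can hear it — it's underscore.
(2) the voice is a memory playing only inside Rosa's mind; Ola can't hear it → meta-diegetic.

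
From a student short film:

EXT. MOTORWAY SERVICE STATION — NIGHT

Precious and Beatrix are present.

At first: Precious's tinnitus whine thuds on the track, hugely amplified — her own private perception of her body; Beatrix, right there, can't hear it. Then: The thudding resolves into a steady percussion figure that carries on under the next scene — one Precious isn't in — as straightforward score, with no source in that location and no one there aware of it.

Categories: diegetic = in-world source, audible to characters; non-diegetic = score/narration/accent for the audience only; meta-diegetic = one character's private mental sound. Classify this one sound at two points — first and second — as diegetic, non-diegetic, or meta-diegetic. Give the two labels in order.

meta-diegetic, non-diegetic

First: it's Precious's subjective body sound, inaudible to Beatrix → meta-diegetic.
Second: detached from Precious and playing as sourceless score over a scene she isn't in — for the audience only → non-diegetic.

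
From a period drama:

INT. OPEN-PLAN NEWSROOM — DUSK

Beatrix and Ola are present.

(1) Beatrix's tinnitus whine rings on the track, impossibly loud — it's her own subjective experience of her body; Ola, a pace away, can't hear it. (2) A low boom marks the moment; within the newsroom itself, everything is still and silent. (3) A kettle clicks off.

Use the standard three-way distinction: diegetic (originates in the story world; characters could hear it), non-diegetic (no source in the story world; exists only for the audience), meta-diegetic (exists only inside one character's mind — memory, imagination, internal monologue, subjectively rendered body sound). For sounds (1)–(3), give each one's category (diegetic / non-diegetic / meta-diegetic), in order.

Sound (1): a subjective body sound — Beatrix's private perception, inaudible to Ola, so meta-diegetic.
(2) an editorial stinger — it belongs to the cut, not the story world → non-diegetic.
Sound (3): the sound comes from a kettle physically present in the location, so diegetic.

meta-diegetic, non-diegetic, diegetic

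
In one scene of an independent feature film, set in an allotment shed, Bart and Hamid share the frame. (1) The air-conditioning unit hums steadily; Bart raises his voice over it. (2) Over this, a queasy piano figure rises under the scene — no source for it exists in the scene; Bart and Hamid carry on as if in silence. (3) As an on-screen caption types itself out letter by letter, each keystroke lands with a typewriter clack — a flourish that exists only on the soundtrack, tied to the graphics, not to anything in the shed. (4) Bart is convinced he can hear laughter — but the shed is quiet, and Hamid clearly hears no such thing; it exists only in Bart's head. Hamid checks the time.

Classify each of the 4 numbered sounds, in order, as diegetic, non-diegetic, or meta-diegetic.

(1) is diegetic: it's the actual ambient sound of the location.
(2) is non-diegetic: score with no on-screen or off-screen source; it exists for the audience alone.
Sound (3): the caption isn't part of the story world, so neither is the sound tied to it, so non-diegetic.
(4) subjective to Bart: the shed is silent and Hamid hears nothing → meta-diegetic.

diegetic, non-diegetic, non-diegetic, meta-diegetic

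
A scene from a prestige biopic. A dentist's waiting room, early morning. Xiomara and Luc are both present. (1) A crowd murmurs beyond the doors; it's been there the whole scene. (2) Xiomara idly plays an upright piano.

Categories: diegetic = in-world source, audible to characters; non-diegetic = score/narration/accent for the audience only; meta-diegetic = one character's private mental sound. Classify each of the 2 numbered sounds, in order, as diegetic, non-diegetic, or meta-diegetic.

(1) is diegetic: it's the actual ambient sound of the location.
Sound (2): Xiomara is producing the music live, in the story world, so diegetic.

diegetic, diegetic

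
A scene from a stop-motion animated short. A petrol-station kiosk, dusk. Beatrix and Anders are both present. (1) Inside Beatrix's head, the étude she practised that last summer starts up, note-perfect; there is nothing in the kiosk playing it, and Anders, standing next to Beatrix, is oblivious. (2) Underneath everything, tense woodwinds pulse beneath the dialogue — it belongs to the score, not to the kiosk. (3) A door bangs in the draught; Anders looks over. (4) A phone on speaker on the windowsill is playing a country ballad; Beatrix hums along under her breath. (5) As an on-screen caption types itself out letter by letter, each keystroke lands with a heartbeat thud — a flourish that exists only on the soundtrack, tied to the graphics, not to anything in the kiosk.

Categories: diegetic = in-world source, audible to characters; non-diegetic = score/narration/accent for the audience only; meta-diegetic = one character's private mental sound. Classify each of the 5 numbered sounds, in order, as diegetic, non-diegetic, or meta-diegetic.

meta-diegetic, non-diegetic, diegetic, diegetic, non-diegetic

(1) remembered music, private to Beatrix — Anders is oblivious because it isn't in the room → meta-diegetic.
Sound (2): it has no source in the story world and no character can hear it — it's underscore, so non-diegetic.
(3) is diegetic: a door is a real object/event in the scene's world.
(4) is diegetic: source music from a phone on speaker, which exists in the story world.
(5) is non-diegetic: the caption isn't part of the story world, so neither is the sound tied to it.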